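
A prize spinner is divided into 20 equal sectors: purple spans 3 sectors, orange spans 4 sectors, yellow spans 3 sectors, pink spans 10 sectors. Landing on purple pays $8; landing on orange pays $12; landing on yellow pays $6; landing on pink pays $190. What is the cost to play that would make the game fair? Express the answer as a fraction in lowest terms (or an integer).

E[payout] = (3/20)·8 + (4/20)·12 + (3/20)·6 + (10/20)·190 = 199/2
Fair fee = E[payout] = 199/2

199/2 dollars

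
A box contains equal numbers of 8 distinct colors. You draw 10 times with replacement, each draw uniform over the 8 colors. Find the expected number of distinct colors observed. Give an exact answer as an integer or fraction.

791266575/134217728

Let Xⱼ=1 if type j appears at least once. P(Xⱼ=1) = 1 − ((8−1)/8)^10 = 791266575/1073741824.
E[#distinct] = 8·791266575/1073741824 = 791266575/134217728.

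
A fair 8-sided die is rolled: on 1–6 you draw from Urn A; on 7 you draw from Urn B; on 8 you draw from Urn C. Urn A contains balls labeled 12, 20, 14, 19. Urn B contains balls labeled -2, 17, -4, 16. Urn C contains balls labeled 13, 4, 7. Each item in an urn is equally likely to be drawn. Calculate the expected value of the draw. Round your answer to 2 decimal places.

14.03

E[X | Urn A] = (12 + 20 + 14 + 19)/4 = 65/4
E[X | Urn B] = (-2 + 17 − 4 + 16)/4 = 27/4
E[X | Urn C] = (13 + 4 + 7)/3 = 8
E[X] = (3/4)·65/4 + (1/8)·27/4 + (1/8)·8 = 449/32 ≈ 14.03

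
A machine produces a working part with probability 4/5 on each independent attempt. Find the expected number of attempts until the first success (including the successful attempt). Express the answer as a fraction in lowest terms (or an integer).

5/4

For a geometric distribution, E[trials] = 1/p = 1/(4/5) = 5/4.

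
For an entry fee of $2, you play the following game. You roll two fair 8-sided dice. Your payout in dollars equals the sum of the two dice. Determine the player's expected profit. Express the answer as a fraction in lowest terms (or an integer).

$7

Distribution of the sum of the two dice: 2 w.p. 1/64, 3 w.p. 1/32, 4 w.p. 3/64, 5 w.p. 1/16, 6 w.p. 5/64, 7 w.p. 3/32, …
E[payout] = (1/64)·2 + (1/32)·3 + (3/64)·4 + (1/16)·5 + (5/64)·6 + (3/32)·7 + (7/64)·8 + (1/8)·9 + (7/64)·10 + (3/32)·11 + (5/64)·12 + (1/16)·13 + (3/64)·14 + (1/32)·15 + (1/64)·16 = 9
Expected profit = 9 − 2 = 7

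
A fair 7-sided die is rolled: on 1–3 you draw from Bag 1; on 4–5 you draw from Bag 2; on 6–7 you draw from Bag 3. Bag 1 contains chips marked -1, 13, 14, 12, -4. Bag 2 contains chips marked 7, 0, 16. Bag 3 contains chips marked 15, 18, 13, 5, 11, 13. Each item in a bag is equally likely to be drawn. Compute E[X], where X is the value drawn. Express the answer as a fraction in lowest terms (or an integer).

E[X | Bag 1] = (-1 + 13 + 14 + 12 − 4)/5 = 34/5
E[X | Bag 2] = (7 + 0 + 16)/3 = 23/3
E[X | Bag 3] = (15 + 18 + 13 + 5 + 11 + 13)/6 = 25/2
E[X] = (3/7)·34/5 + (2/7)·23/3 + (2/7)·25/2 = 911/105

911/105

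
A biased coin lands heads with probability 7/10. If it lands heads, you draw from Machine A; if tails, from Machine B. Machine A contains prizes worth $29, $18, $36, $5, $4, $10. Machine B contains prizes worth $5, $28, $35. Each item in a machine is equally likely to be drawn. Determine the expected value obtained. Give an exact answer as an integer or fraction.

E[X | Machine A] = (29 + 18 + 36 + 5 + 4 + 10)/6 = 17
E[X | Machine B] = (5 + 28 + 35)/3 = 68/3
E[X] = (7/10)·17 + (3/10)·68/3 = 187/10

187/10 dollars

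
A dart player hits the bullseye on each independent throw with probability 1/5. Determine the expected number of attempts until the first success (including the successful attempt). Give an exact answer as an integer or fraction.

For a geometric distribution, E[trials] = 1/p = 1/(1/5) = 5.

5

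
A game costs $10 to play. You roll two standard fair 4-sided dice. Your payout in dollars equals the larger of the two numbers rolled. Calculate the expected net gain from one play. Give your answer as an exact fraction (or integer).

Distribution of the larger of the two numbers rolled: 1 w.p. 1/16, 2 w.p. 3/16, 3 w.p. 5/16, 4 w.p. 7/16
E[payout] = (1/16)·1 + (3/16)·2 + (5/16)·3 + (7/16)·4 = 25/8
Expected profit = 25/8 − 10 = -55/8

-55/8 dollars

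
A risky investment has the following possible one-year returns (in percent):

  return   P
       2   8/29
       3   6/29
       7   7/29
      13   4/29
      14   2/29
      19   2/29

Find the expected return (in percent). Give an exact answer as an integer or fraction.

201/29

E[X] = (8/29)·2 + (6/29)·3 + (7/29)·7 + (4/29)·13 + (2/29)·14 + (2/29)·19
     = 201/29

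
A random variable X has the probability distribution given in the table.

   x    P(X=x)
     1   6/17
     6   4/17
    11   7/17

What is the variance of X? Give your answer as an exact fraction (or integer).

5500/289

E[X] = (6/17)·1 + (4/17)·6 + (7/17)·11 = 107/17
E[X²] = (6/17)·1 + (4/17)·36 + (7/17)·121 = 997/17
Var(X) = 997/17 − (107/17)² = 5500/289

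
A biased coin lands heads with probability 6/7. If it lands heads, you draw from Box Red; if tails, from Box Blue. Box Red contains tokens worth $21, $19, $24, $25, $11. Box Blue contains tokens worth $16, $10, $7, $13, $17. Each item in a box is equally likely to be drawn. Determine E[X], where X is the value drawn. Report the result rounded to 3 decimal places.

E[X | Box Red] = (21 + 19 + 24 + 25 + 11)/5 = 20
E[X | Box Blue] = (16 + 10 + 7 + 13 + 17)/5 = 63/5
E[X] = (6/7)·20 + (1/7)·63/5 = 663/35 ≈ 18.943

$18.943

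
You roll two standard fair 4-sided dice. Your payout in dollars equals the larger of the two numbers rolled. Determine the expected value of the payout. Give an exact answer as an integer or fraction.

25/8 dollars

Distribution of the larger of the two numbers rolled: 1 w.p. 1/16, 2 w.p. 3/16, 3 w.p. 5/16, 4 w.p. 7/16
E[payout] = (1/16)·1 + (3/16)·2 + (5/16)·3 + (7/16)·4 = 25/8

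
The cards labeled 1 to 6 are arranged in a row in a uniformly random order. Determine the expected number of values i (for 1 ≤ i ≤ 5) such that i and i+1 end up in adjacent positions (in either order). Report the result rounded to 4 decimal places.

1.6667

For each i ∈ {1,…,5}, let Xᵢ = 1 if i and i+1 are adjacent. P(Xᵢ=1) = 2·(6−1)!/6! = 2/6.
By linearity, E[ΣXᵢ] = (5)·(2/6) = 5/3.
≈ 1.6667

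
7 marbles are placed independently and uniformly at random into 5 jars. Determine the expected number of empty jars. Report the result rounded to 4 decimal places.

Let Xⱼ=1 if jar j is empty. P(Xⱼ=1) = ((5-1)/5)^7 = 16384/78125.
By linearity, E[#empty] = 5·16384/78125 = 16384/15625.
≈ 1.0486

1.0486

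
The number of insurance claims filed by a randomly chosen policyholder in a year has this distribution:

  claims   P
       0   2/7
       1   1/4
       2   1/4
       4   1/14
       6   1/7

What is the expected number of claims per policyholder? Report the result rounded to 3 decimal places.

E[X] = (2/7)·0 + (1/4)·1 + (1/4)·2 + (1/14)·4 + (1/7)·6
     = 53/28 ≈ 1.893

1.893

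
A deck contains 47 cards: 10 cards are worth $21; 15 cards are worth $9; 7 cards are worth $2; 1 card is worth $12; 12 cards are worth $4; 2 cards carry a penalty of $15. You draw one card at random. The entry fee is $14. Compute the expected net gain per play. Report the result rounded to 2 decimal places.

-$5.72

E[payout] = (10/47)·21 + (15/47)·9 + (7/47)·2 + (1/47)·12 + (12/47)·4 + (2/47)·(-15) = 389/47
Expected profit = 389/47 − 14 = -269/47 ≈ -$5.72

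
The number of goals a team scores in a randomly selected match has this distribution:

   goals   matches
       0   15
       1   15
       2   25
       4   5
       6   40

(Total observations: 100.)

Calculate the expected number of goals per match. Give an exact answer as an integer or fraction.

13/4

Total = 100, so P(goals=0) = 15/100, etc.
E[X] = (3/20)·0 + (3/20)·1 + (1/4)·2 + (1/20)·4 + (2/5)·6
     = 13/4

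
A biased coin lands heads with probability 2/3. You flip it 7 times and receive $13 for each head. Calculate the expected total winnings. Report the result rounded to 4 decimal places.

$60.6667

E[#heads] = 7·2/3 = 14/3 (linearity over flips).
E[winnings] = 13·14/3 = 182/3.
≈ 60.6667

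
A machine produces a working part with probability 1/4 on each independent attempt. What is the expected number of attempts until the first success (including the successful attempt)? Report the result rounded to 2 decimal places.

For a geometric distribution, E[trials] = 1/p = 1/(1/4) = 4.
≈ 4.00

4.00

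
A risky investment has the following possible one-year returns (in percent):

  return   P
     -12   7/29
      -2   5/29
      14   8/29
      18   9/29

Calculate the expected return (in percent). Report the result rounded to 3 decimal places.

6.207

E[X] = (7/29)·(-12) + (5/29)·(-2) + (8/29)·14 + (9/29)·18
     = 180/29 ≈ 6.207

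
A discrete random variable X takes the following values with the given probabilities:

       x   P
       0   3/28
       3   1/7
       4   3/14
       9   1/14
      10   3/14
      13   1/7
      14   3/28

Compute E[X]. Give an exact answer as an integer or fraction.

E[X] = (3/28)·0 + (1/7)·3 + (3/14)·4 + (1/14)·9 + (3/14)·10 + (1/7)·13 + (3/28)·14
     = 52/7

52/7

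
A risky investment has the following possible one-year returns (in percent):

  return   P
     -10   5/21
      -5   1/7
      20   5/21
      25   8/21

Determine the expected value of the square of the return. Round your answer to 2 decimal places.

E[X²] = (5/21)·100 + (1/7)·25 + (5/21)·400 + (8/21)·625
     = 2525/7 ≈ 360.71

360.71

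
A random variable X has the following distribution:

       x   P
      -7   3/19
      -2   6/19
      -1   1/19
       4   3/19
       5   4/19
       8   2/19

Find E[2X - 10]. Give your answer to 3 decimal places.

E[2x-10] = (3/19)·(-24) + (6/19)·(-14) + (1/19)·(-12) + (3/19)·(-2) + (4/19)·0 + (2/19)·6
     = -162/19 ≈ -8.526

-8.526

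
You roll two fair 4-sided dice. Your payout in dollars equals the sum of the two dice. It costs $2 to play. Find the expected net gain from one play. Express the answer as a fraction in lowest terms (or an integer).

Distribution of the sum of the two dice: 2 w.p. 1/16, 3 w.p. 1/8, 4 w.p. 3/16, 5 w.p. 1/4, 6 w.p. 3/16, 7 w.p. 1/8, …
E[payout] = (1/16)·2 + (1/8)·3 + (3/16)·4 + (1/4)·5 + (3/16)·6 + (1/8)·7 + (1/16)·8 = 5
Expected profit = 5 − 2 = 3

$3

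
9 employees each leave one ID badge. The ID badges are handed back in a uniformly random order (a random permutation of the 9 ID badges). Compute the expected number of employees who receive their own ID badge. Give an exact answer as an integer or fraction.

Let Xᵢ = 1 if person i gets their own ID badge. For each i, P(Xᵢ=1) = 1/9.
By linearity of expectation, E[X₁+…+X_9] = 9·(1/9) = 1.

1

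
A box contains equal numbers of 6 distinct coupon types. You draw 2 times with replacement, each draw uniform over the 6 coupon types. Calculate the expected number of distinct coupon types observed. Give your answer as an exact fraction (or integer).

11/6

Let Xⱼ=1 if type j appears at least once. P(Xⱼ=1) = 1 − ((6−1)/6)^2 = 11/36.
E[#distinct] = 6·11/36 = 11/6.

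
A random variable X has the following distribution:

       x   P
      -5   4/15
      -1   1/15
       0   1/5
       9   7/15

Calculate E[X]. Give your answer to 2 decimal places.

E[X] = (4/15)·(-5) + (1/15)·(-1) + (1/5)·0 + (7/15)·9
     = 14/5 ≈ 2.80

2.80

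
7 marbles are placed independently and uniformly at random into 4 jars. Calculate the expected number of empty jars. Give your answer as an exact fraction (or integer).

2187/4096

Let Xⱼ=1 if jar j is empty. P(Xⱼ=1) = ((4-1)/4)^7 = 2187/16384.
By linearity, E[#empty] = 4·2187/16384 = 2187/4096.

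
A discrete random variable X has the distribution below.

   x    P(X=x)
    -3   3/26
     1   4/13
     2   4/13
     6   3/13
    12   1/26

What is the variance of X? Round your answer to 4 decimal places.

10.5518

E[X] = (3/26)·(-3) + (4/13)·1 + (4/13)·2 + (3/13)·6 + (1/26)·12 = 63/26
E[X²] = (3/26)·9 + (4/13)·1 + (4/13)·4 + (3/13)·36 + (1/26)·144 = 427/26
Var(X) = 427/26 − (63/26)² = 7133/676 ≈ 10.5518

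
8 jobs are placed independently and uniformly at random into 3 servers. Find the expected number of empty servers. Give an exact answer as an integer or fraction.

Let Xⱼ=1 if server j is empty. P(Xⱼ=1) = ((3-1)/3)^8 = 256/6561.
By linearity, E[#empty] = 3·256/6561 = 256/2187.

256/2187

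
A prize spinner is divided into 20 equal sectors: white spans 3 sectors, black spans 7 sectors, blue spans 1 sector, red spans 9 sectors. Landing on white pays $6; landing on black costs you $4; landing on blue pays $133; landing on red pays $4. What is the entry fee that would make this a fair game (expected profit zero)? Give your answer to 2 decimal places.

$7.95

E[payout] = (3/20)·6 + (7/20)·(-4) + (1/20)·133 + (9/20)·4 = 159/20
Fair fee = E[payout] = 159/20 ≈ $7.95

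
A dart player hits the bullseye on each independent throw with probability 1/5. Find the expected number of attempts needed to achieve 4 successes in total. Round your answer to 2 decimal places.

20.00

By linearity (sum of 4 independent geometric waits), E[trials] = 4/p = 4/(1/5) = 20.
≈ 20.00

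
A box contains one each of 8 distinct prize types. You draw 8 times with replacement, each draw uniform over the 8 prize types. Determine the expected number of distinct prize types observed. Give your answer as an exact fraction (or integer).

11012415/2097152

Let Xⱼ=1 if type j appears at least once. P(Xⱼ=1) = 1 − ((8−1)/8)^8 = 11012415/16777216.
E[#distinct] = 8·11012415/16777216 = 11012415/2097152.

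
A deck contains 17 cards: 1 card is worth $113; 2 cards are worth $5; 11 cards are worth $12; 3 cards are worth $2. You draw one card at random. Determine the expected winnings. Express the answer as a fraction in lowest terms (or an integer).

261/17 dollars

E[payout] = (1/17)·113 + (2/17)·5 + (11/17)·12 + (3/17)·2 = 261/17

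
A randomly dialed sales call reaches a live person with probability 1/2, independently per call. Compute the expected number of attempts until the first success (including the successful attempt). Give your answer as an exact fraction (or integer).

2

For a geometric distribution, E[trials] = 1/p = 1/(1/2) = 2.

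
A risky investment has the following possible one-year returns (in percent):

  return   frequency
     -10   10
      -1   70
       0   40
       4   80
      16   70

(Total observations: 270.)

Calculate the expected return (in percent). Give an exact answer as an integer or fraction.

Total = 270, so P(return=-10) = 10/270, etc.
E[X] = (1/27)·(-10) + (7/27)·(-1) + (4/27)·0 + (8/27)·4 + (7/27)·16
     = 127/27

127/27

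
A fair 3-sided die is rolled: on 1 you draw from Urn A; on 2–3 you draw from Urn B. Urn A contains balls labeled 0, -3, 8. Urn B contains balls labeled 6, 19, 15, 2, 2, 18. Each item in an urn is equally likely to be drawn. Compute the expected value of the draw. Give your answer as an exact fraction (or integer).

67/9

E[X | Urn A] = (0 − 3 + 8)/3 = 5/3
E[X | Urn B] = (6 + 19 + 15 + 2 + 2 + 18)/6 = 31/3
E[X] = (1/3)·5/3 + (2/3)·31/3 = 67/9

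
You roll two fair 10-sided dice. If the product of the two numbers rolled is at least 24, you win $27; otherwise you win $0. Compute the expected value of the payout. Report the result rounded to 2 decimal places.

$14.04

E[payout] = (12/25)·0 + (13/25)·27 = 351/25
≈ $14.04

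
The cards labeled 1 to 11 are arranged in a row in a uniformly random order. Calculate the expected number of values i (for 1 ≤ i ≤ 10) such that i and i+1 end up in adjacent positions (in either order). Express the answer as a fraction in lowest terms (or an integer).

For each i ∈ {1,…,10}, let Xᵢ = 1 if i and i+1 are adjacent. P(Xᵢ=1) = 2·(11−1)!/11! = 2/11.
By linearity, E[ΣXᵢ] = (10)·(2/11) = 20/11.

20/11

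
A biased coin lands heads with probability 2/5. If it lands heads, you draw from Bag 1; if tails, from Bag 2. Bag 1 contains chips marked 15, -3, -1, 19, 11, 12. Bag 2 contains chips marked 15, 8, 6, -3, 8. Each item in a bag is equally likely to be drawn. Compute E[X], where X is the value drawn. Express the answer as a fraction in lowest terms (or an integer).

571/75

E[X | Bag 1] = (15 − 3 − 1 + 19 + 11 + 12)/6 = 53/6
E[X | Bag 2] = (15 + 8 + 6 − 3 + 8)/5 = 34/5
E[X] = (2/5)·53/6 + (3/5)·34/5 = 571/75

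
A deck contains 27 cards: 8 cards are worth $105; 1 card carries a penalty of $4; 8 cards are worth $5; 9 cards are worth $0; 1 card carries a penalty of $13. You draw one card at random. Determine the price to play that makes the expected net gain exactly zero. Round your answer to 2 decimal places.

E[payout] = (8/27)·105 + (1/27)·(-4) + (8/27)·5 + (9/27)·0 + (1/27)·(-13) = 863/27
Fair fee = E[payout] = 863/27 ≈ $31.96

$31.96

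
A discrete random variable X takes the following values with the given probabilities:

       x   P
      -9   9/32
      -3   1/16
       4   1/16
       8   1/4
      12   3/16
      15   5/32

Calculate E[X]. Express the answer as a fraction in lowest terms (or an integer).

E[X] = (9/32)·(-9) + (1/16)·(-3) + (1/16)·4 + (1/4)·8 + (3/16)·12 + (5/32)·15
     = 33/8

33/8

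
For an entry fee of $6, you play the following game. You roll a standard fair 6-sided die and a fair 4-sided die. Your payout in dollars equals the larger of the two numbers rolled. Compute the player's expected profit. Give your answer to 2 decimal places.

Distribution of the larger of the two numbers rolled: 1 w.p. 1/24, 2 w.p. 1/8, 3 w.p. 5/24, 4 w.p. 7/24, 5 w.p. 1/6, 6 w.p. 1/6
E[payout] = (1/24)·1 + (1/8)·2 + (5/24)·3 + (7/24)·4 + (1/6)·5 + (1/6)·6 = 47/12
Expected profit = 47/12 − 6 = -25/12 ≈ -$2.08

-$2.08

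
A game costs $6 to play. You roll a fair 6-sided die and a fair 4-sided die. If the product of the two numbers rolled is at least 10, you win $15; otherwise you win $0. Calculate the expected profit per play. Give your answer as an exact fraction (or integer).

E[payout] = (5/8)·0 + (3/8)·15 = 45/8
Expected profit = 45/8 − 6 = -3/8

-3/8 dollars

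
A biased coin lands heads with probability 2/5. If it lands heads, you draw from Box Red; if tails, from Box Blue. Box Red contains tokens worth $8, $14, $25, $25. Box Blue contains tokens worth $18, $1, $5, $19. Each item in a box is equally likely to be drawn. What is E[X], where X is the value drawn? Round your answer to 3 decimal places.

$13.650

E[X | Box Red] = (8 + 14 + 25 + 25)/4 = 18
E[X | Box Blue] = (18 + 1 + 5 + 19)/4 = 43/4
E[X] = (2/5)·18 + (3/5)·43/4 = 273/20 ≈ 13.650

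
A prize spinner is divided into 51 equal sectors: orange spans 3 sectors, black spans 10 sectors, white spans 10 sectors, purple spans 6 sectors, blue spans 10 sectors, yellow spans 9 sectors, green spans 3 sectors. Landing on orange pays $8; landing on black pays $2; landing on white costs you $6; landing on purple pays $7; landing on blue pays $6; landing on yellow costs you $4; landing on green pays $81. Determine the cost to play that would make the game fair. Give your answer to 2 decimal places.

E[payout] = (3/51)·8 + (10/51)·2 + (10/51)·(-6) + (6/51)·7 + (10/51)·6 + (9/51)·(-4) + (3/51)·81 = 293/51
Fair fee = E[payout] = 293/51 ≈ $5.75

$5.75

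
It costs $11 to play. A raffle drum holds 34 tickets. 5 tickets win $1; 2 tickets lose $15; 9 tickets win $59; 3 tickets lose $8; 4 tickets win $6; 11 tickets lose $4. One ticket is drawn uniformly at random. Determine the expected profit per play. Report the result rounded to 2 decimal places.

E[payout] = (5/34)·1 + (2/34)·(-15) + (9/34)·59 + (3/34)·(-8) + (4/34)·6 + (11/34)·(-4) = 231/17
Expected profit = 231/17 − 11 = 44/17 ≈ $2.59

$2.59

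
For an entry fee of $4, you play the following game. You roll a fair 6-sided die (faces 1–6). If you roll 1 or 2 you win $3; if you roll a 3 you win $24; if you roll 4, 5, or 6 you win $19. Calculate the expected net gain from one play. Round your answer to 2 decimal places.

$10.50

E[payout] = (1/3)·3 + (1/2)·19 + (1/6)·24 = 29/2
Expected profit = 29/2 − 4 = 21/2 ≈ $10.50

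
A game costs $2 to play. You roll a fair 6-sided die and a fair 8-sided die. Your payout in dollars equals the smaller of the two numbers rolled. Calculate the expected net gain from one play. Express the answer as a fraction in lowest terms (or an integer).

Distribution of the smaller of the two numbers rolled: 1 w.p. 13/48, 2 w.p. 11/48, 3 w.p. 3/16, 4 w.p. 7/48, 5 w.p. 5/48, 6 w.p. 1/16
E[payout] = (13/48)·1 + (11/48)·2 + (3/16)·3 + (7/48)·4 + (5/48)·5 + (1/16)·6 = 133/48
Expected profit = 133/48 − 2 = 37/48

37/48 dollars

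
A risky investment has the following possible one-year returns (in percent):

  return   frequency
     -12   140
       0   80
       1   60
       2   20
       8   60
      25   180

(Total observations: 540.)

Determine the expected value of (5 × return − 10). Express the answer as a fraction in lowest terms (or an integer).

580/27

Total = 540, so P(return=-12) = 140/540, etc.
E[5x-10] = (7/27)·(-70) + (4/27)·(-10) + (1/9)·(-5) + (1/27)·0 + (1/9)·30 + (1/3)·115
     = 580/27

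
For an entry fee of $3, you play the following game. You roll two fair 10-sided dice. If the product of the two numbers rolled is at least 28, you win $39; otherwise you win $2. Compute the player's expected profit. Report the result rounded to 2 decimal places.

E[payout] = (11/20)·2 + (9/20)·39 = 373/20
Expected profit = 373/20 − 3 = 313/20 ≈ $15.65

$15.65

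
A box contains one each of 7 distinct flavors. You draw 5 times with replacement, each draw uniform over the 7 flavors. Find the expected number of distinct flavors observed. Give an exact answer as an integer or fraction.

9031/2401

Let Xⱼ=1 if type j appears at least once. P(Xⱼ=1) = 1 − ((7−1)/7)^5 = 9031/16807.
E[#distinct] = 7·9031/16807 = 9031/2401.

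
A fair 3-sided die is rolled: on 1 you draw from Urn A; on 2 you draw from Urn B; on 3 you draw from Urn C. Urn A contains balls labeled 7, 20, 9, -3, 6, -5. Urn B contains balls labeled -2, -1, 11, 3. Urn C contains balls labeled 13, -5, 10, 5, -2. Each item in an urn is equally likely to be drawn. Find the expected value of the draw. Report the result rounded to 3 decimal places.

E[X | Urn A] = (7 + 20 + 9 − 3 + 6 − 5)/6 = 17/3
E[X | Urn B] = (-2 − 1 + 11 + 3)/4 = 11/4
E[X | Urn C] = (13 − 5 + 10 + 5 − 2)/5 = 21/5
E[X] = (1/3)·17/3 + (1/3)·11/4 + (1/3)·21/5 = 757/180 ≈ 4.206

4.206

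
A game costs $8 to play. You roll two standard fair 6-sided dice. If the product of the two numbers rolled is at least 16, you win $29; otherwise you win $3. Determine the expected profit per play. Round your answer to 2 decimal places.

E[payout] = (25/36)·3 + (11/36)·29 = 197/18
Expected profit = 197/18 − 8 = 53/18 ≈ $2.94

$2.94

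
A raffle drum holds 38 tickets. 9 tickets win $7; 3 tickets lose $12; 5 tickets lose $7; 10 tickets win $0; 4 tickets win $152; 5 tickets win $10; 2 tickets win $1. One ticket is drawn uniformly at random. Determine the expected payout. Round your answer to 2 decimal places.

$17.16

E[payout] = (9/38)·7 + (3/38)·(-12) + (5/38)·(-7) + (10/38)·0 + (4/38)·152 + (5/38)·10 + (2/38)·1 = 326/19
≈ $17.16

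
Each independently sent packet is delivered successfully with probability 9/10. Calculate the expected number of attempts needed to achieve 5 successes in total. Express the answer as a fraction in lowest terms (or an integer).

50/9

By linearity (sum of 5 independent geometric waits), E[trials] = 5/p = 5/(9/10) = 50/9.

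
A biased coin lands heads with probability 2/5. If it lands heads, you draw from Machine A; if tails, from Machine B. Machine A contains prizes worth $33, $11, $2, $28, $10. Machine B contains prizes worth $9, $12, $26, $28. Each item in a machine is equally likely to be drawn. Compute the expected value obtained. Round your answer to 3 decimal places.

$17.970

E[X | Machine A] = (33 + 11 + 2 + 28 + 10)/5 = 84/5
E[X | Machine B] = (9 + 12 + 26 + 28)/4 = 75/4
E[X] = (2/5)·84/5 + (3/5)·75/4 = 1797/100 ≈ 17.970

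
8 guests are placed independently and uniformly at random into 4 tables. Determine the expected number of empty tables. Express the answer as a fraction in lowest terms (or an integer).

Let Xⱼ=1 if table j is empty. P(Xⱼ=1) = ((4-1)/4)^8 = 6561/65536.
By linearity, E[#empty] = 4·6561/65536 = 6561/16384.

6561/16384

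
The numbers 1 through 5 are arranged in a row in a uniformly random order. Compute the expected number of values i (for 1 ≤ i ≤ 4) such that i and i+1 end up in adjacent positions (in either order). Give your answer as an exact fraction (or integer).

For each i ∈ {1,…,4}, let Xᵢ = 1 if i and i+1 are adjacent. P(Xᵢ=1) = 2·(5−1)!/5! = 2/5.
By linearity, E[ΣXᵢ] = (4)·(2/5) = 8/5.

8/5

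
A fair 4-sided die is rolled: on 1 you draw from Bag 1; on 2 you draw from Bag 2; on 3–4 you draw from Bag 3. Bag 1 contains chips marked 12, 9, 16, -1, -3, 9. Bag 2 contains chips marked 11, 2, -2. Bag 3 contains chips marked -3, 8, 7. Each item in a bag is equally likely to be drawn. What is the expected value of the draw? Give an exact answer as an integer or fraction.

14/3

E[X | Bag 1] = (12 + 9 + 16 − 1 − 3 + 9)/6 = 7
E[X | Bag 2] = (11 + 2 − 2)/3 = 11/3
E[X | Bag 3] = (-3 + 8 + 7)/3 = 4
E[X] = (1/4)·7 + (1/4)·11/3 + (1/2)·4 = 14/3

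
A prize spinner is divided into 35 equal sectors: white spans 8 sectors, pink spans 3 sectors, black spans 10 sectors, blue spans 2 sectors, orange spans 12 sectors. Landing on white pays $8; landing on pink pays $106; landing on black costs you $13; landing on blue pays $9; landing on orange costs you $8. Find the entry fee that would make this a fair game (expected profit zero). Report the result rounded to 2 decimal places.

E[payout] = (8/35)·8 + (3/35)·106 + (10/35)·(-13) + (2/35)·9 + (12/35)·(-8) = 174/35
Fair fee = E[payout] = 174/35 ≈ $4.97

$4.97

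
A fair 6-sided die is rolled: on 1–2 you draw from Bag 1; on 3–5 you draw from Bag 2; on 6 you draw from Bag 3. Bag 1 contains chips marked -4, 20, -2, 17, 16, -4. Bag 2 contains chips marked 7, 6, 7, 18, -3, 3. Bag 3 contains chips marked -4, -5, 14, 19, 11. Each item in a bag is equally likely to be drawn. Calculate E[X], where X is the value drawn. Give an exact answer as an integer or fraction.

E[X | Bag 1] = (-4 + 20 − 2 + 17 + 16 − 4)/6 = 43/6
E[X | Bag 2] = (7 + 6 + 7 + 18 − 3 + 3)/6 = 19/3
E[X | Bag 3] = (-4 − 5 + 14 + 19 + 11)/5 = 7
E[X] = (1/3)·43/6 + (1/2)·19/3 + (1/6)·7 = 121/18

121/18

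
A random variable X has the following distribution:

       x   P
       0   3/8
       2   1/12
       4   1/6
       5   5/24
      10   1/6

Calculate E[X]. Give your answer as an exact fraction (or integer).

85/24

E[X] = (3/8)·0 + (1/12)·2 + (1/6)·4 + (5/24)·5 + (1/6)·10
     = 85/24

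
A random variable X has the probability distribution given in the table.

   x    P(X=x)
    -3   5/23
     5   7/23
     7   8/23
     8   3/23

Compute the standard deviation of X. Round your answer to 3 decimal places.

E[X] = 100/23, E[X²] = 804/23
Var(X) = E[X²] − (E[X])² = 804/23 − 10000/529 = 8492/529
SD(X) = √(8492/529) ≈ 4.007

4.007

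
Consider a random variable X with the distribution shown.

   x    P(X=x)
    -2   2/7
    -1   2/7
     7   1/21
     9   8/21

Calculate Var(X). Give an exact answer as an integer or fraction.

11546/441

E[X] = (2/7)·(-2) + (2/7)·(-1) + (1/21)·7 + (8/21)·9 = 61/21
E[X²] = (2/7)·4 + (2/7)·1 + (1/21)·49 + (8/21)·81 = 727/21
Var(X) = 727/21 − (61/21)² = 11546/441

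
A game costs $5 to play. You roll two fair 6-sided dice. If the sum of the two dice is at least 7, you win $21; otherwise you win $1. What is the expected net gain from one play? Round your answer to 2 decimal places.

$7.67

E[payout] = (5/12)·1 + (7/12)·21 = 38/3
Expected profit = 38/3 − 5 = 23/3 ≈ $7.67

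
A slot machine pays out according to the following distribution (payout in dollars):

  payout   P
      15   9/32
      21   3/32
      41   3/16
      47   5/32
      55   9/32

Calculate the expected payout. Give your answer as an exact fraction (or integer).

E[X] = (9/32)·15 + (3/32)·21 + (3/16)·41 + (5/32)·47 + (9/32)·55
     = 587/16

587/16 dollars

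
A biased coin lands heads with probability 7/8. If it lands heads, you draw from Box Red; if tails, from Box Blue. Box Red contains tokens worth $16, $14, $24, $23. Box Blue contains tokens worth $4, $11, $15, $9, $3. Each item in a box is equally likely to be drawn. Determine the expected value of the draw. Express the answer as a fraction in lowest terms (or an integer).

2863/160 dollars

E[X | Box Red] = (16 + 14 + 24 + 23)/4 = 77/4
E[X | Box Blue] = (4 + 11 + 15 + 9 + 3)/5 = 42/5
E[X] = (7/8)·77/4 + (1/8)·42/5 = 2863/160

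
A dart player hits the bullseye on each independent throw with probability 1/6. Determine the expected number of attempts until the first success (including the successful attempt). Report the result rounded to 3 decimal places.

For a geometric distribution, E[trials] = 1/p = 1/(1/6) = 6.
≈ 6.000

6.000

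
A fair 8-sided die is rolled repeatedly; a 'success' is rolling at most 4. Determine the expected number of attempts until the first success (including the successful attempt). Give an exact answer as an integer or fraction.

2

For a geometric distribution, E[trials] = 1/p = 1/(1/2) = 2.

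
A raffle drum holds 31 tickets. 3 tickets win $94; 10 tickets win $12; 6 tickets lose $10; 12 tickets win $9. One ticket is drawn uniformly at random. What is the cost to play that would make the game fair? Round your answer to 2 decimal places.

$14.52

E[payout] = (3/31)·94 + (10/31)·12 + (6/31)·(-10) + (12/31)·9 = 450/31
Fair fee = E[payout] = 450/31 ≈ $14.52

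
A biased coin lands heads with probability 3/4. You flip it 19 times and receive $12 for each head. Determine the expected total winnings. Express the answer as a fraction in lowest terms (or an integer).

$171

E[#heads] = 19·3/4 = 57/4 (linearity over flips).
E[winnings] = 12·57/4 = 171.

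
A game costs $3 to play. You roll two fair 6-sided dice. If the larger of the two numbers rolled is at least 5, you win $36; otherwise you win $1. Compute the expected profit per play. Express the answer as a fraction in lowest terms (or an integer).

E[payout] = (4/9)·1 + (5/9)·36 = 184/9
Expected profit = 184/9 − 3 = 157/9

157/9 dollars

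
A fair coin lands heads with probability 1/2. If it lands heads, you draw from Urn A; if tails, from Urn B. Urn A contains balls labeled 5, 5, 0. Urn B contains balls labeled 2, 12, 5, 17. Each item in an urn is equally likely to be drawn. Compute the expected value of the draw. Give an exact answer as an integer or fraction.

37/6

E[X | Urn A] = (5 + 5 + 0)/3 = 10/3
E[X | Urn B] = (2 + 12 + 5 + 17)/4 = 9
E[X] = (1/2)·10/3 + (1/2)·9 = 37/6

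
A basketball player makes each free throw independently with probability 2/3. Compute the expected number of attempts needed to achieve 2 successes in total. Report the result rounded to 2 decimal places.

3.00

By linearity (sum of 2 independent geometric waits), E[trials] = 2/p = 2/(2/3) = 3.
≈ 3.00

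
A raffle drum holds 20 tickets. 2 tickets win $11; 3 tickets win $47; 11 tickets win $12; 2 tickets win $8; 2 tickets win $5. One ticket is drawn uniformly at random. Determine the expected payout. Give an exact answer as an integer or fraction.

321/20 dollars

E[payout] = (2/20)·11 + (3/20)·47 + (11/20)·12 + (2/20)·8 + (2/20)·5 = 321/20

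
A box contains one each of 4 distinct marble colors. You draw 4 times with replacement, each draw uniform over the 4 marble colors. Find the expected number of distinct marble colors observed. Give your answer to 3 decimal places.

2.734

Let Xⱼ=1 if type j appears at least once. P(Xⱼ=1) = 1 − ((4−1)/4)^4 = 175/256.
E[#distinct] = 4·175/256 = 175/64.
≈ 2.734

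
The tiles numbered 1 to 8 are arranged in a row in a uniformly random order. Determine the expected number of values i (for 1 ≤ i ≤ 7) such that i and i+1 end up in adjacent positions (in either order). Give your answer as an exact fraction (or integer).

For each i ∈ {1,…,7}, let Xᵢ = 1 if i and i+1 are adjacent. P(Xᵢ=1) = 2·(8−1)!/8! = 2/8.
By linearity, E[ΣXᵢ] = (7)·(2/8) = 7/4.

7/4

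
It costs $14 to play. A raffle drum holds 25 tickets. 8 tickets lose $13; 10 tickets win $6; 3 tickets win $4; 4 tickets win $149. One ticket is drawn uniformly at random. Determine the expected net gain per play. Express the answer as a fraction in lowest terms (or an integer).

E[payout] = (8/25)·(-13) + (10/25)·6 + (3/25)·4 + (4/25)·149 = 564/25
Expected profit = 564/25 − 14 = 214/25

214/25 dollars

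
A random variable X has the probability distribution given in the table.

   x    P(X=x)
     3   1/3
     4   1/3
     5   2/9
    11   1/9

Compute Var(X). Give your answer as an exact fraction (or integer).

E[X] = (1/3)·3 + (1/3)·4 + (2/9)·5 + (1/9)·11 = 14/3
E[X²] = (1/3)·9 + (1/3)·16 + (2/9)·25 + (1/9)·121 = 82/3
Var(X) = 82/3 − (14/3)² = 50/9

50/9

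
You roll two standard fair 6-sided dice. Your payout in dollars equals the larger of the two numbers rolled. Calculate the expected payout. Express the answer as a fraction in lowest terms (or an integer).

161/36 dollars

Distribution of the larger of the two numbers rolled: 1 w.p. 1/36, 2 w.p. 1/12, 3 w.p. 5/36, 4 w.p. 7/36, 5 w.p. 1/4, 6 w.p. 11/36
E[payout] = (1/36)·1 + (1/12)·2 + (5/36)·3 + (7/36)·4 + (1/4)·5 + (11/36)·6 = 161/36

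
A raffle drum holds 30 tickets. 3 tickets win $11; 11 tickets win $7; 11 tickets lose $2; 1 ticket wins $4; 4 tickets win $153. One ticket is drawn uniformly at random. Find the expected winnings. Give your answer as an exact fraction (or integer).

352/15 dollars

E[payout] = (3/30)·11 + (11/30)·7 + (11/30)·(-2) + (1/30)·4 + (4/30)·153 = 352/15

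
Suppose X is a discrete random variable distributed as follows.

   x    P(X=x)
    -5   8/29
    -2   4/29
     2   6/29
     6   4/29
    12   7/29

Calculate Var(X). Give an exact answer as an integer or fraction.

E[X] = (8/29)·(-5) + (4/29)·(-2) + (6/29)·2 + (4/29)·6 + (7/29)·12 = 72/29
E[X²] = (8/29)·25 + (4/29)·4 + (6/29)·4 + (4/29)·36 + (7/29)·144 = 48
Var(X) = 48 − (72/29)² = 35184/841

35184/841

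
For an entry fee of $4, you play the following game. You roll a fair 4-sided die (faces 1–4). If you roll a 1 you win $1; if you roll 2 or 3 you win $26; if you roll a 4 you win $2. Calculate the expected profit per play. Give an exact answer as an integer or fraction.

E[payout] = (1/4)·1 + (1/4)·2 + (1/2)·26 = 55/4
Expected profit = 55/4 − 4 = 39/4

39/4 dollars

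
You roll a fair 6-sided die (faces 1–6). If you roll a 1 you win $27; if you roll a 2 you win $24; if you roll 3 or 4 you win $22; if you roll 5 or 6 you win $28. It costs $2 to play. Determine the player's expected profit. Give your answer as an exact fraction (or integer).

E[payout] = (1/3)·22 + (1/6)·24 + (1/6)·27 + (1/3)·28 = 151/6
Expected profit = 151/6 − 2 = 139/6

139/6 dollars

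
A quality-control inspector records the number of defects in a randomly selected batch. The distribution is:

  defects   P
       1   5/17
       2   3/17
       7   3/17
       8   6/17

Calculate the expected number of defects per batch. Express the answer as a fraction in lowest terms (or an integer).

E[X] = (5/17)·1 + (3/17)·2 + (3/17)·7 + (6/17)·8
     = 80/17

80/17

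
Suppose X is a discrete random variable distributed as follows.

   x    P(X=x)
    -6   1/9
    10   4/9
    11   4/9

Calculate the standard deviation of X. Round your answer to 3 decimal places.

E[X] = 26/3, E[X²] = 920/9
Var(X) = E[X²] − (E[X])² = 920/9 − 676/9 = 244/9
SD(X) = √(244/9) ≈ 5.207

5.207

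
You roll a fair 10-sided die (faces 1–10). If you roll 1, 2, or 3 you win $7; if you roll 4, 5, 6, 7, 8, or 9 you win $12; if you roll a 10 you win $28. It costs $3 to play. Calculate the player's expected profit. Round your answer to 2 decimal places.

$9.10

E[payout] = (3/10)·7 + (3/5)·12 + (1/10)·28 = 121/10
Expected profit = 121/10 − 3 = 91/10 ≈ $9.10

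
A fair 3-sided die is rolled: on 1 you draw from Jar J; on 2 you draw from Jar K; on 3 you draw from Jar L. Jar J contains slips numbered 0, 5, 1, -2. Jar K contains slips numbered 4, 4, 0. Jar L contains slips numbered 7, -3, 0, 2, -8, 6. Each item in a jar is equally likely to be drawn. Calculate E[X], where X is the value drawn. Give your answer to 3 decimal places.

E[X | Jar J] = (0 + 5 + 1 − 2)/4 = 1
E[X | Jar K] = (4 + 4 + 0)/3 = 8/3
E[X | Jar L] = (7 − 3 + 0 + 2 − 8 + 6)/6 = 2/3
E[X] = (1/3)·1 + (1/3)·8/3 + (1/3)·2/3 = 13/9 ≈ 1.444

1.444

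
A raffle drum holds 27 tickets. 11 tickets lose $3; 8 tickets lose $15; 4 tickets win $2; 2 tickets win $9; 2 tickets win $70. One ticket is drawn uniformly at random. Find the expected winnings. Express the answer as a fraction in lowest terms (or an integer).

13/27 dollars

E[payout] = (11/27)·(-3) + (8/27)·(-15) + (4/27)·2 + (2/27)·9 + (2/27)·70 = 13/27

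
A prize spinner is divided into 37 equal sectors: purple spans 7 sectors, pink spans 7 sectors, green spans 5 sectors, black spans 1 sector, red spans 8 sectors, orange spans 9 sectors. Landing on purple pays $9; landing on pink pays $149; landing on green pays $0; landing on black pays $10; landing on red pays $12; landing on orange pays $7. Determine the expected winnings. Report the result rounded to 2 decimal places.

$34.46

E[payout] = (7/37)·9 + (7/37)·149 + (5/37)·0 + (1/37)·10 + (8/37)·12 + (9/37)·7 = 1275/37
≈ $34.46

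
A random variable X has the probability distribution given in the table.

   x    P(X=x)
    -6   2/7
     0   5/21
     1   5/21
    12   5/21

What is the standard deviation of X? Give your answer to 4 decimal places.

E[X] = 29/21, E[X²] = 941/21
Var(X) = E[X²] − (E[X])² = 941/21 − 841/441 = 18920/441
SD(X) = √(18920/441) ≈ 6.5500

6.5500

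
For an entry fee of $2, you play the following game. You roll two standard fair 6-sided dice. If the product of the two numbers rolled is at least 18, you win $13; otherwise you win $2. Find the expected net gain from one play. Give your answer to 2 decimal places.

$3.06

E[payout] = (13/18)·2 + (5/18)·13 = 91/18
Expected profit = 91/18 − 2 = 55/18 ≈ $3.06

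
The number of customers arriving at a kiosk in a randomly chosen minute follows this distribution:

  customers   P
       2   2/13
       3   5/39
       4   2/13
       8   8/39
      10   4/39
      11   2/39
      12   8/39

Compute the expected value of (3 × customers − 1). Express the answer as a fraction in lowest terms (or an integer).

E[3x-1] = (2/13)·5 + (5/39)·8 + (2/13)·11 + (8/39)·23 + (4/39)·29 + (2/39)·32 + (8/39)·35
     = 20

20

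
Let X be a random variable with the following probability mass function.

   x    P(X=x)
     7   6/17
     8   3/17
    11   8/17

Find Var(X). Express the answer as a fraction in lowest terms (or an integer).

1002/289

E[X] = (6/17)·7 + (3/17)·8 + (8/17)·11 = 154/17
E[X²] = (6/17)·49 + (3/17)·64 + (8/17)·121 = 1454/17
Var(X) = 1454/17 − (154/17)² = 1002/289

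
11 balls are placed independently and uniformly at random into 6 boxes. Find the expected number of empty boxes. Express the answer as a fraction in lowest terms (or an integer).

48828125/60466176

Let Xⱼ=1 if box j is empty. P(Xⱼ=1) = ((6-1)/6)^11 = 48828125/362797056.
By linearity, E[#empty] = 6·48828125/362797056 = 48828125/60466176.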